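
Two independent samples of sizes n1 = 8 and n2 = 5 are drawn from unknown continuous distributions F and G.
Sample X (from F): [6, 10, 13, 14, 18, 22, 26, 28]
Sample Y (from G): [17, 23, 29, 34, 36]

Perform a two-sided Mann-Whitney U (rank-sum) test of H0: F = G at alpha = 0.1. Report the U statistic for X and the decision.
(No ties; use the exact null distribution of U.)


Step 1: Combine and sort all 13 observations; assign midranks.
sorted (value, group): (6,X), (10,X), (13,X), (14,X), (17,Y), (18,X), (22,X), (23,Y), (26,X), (28,X), (29,Y), (34,Y), (36,Y)
ranks: 6->1, 10->2, 13->3, 14->4, 17->5, 18->6, 22->7, 23->8, 26->9, 28->10, 29->11, 34->12, 36->13
Step 2: Rank sum for X: R1 = 1 + 2 + 3 + 4 + 6 + 7 + 9 + 10 = 42.
Step 3: U_X = R1 - n1(n1+1)/2 = 42 - 8*9/2 = 42 - 36 = 6.
       U_Y = n1*n2 - U_X = 40 - 6 = 34.
Step 4: No ties, so the exact null distribution of U (based on enumerating the C(13,8) = 1287 equally likely rank assignments) gives the two-sided p-value.
Step 5: p-value = 0.045066; compare to alpha = 0.1. reject H0.

U_X = 6, p = 0.045066, reject H0 at alpha = 0.1.


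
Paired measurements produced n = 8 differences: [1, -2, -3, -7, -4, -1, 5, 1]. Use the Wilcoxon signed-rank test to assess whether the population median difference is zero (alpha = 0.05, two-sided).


Step 1: Drop any zero differences (none here) and take |d_i|.
|d| = [1, 2, 3, 7, 4, 1, 5, 1]
Step 2: Midrank |d_i| (ties get averaged ranks).
ranks: |1|->2, |2|->4, |3|->5, |7|->8, |4|->6, |1|->2, |5|->7, |1|->2
Step 3: Attach original signs; sum ranks with positive sign and with negative sign.
W+ = 2 + 7 + 2 = 11
W- = 4 + 5 + 8 + 6 + 2 = 25
(Check: W+ + W- = 36 should equal n(n+1)/2 = 36.)
Step 4: Test statistic W = min(W+, W-) = 11.
Step 5: Ties in |d|, so use the tie-corrected normal approximation.
        E[W] = n(n+1)/4 = 8*9/4 = 18.
        Tie groups: |d|=1 (t=3); sum(t^3 - t) = 24.
        Var[W] = n(n+1)(2n+1)/24 - sum(t^3-t)/48 = 1224/24 - 24/48 = 50.5.
        z = (W - E[W]) / sqrt(Var[W]) = (11 - 18) / 7.1063 = -0.9850.
        Two-sided p = 2*Phi(z) = 0.324606.
Step 6: alpha = 0.05. fail to reject H0.

W+ = 11, W- = 25, W = min = 11, p = 0.324606, fail to reject H0.


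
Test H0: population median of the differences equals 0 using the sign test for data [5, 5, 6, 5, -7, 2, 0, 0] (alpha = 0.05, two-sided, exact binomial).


Step 1: Discard zero differences. Original n = 8; n_eff = number of nonzero differences = 6.
Nonzero differences (with sign): +5, +5, +6, +5, -7, +2
Step 2: Count signs: positive = 5, negative = 1.
Step 3: Under H0: P(positive) = 0.5, so the number of positives S ~ Bin(6, 0.5).
Step 4: Two-sided exact p-value = sum of Bin(6,0.5) probabilities at or below the observed probability = 0.218750.
Step 5: alpha = 0.05. fail to reject H0.

n_eff = 6, pos = 5, neg = 1, p = 0.218750, fail to reject H0.


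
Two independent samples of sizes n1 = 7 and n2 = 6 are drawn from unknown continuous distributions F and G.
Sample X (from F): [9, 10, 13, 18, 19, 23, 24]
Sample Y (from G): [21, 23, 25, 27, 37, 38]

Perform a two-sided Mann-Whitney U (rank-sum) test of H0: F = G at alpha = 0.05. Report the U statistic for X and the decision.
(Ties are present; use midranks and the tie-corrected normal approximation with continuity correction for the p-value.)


Step 1: Combine and sort all 13 observations; assign midranks.
sorted (value, group): (9,X), (10,X), (13,X), (18,X), (19,X), (21,Y), (23,X), (23,Y), (24,X), (25,Y), (27,Y), (37,Y), (38,Y)
ranks: 9->1, 10->2, 13->3, 18->4, 19->5, 21->6, 23->7.5, 23->7.5, 24->9, 25->10, 27->11, 37->12, 38->13
Step 2: Rank sum for X: R1 = 1 + 2 + 3 + 4 + 5 + 7.5 + 9 = 31.5.
Step 3: U_X = R1 - n1(n1+1)/2 = 31.5 - 7*8/2 = 31.5 - 28 = 3.5.
       U_Y = n1*n2 - U_X = 42 - 3.5 = 38.5.
Step 4: Ties are present, so use the tie-corrected normal approximation (with continuity correction) for the p-value.
Step 5: p-value = 0.015019; compare to alpha = 0.05. reject H0.

U_X = 3.5, p = 0.015019, reject H0 at alpha = 0.05.


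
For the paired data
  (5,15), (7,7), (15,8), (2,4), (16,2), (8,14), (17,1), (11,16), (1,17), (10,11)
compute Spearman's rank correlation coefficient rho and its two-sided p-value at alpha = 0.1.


Step 1: Rank x and y separately (midranks; no ties here).
rank(x): 5->3, 7->4, 15->8, 2->2, 16->9, 8->5, 17->10, 11->7, 1->1, 10->6
rank(y): 15->8, 7->4, 8->5, 4->3, 2->2, 14->7, 1->1, 16->9, 17->10, 11->6
Step 2: d_i = R_x(i) - R_y(i); compute d_i^2.
  (3-8)^2=25, (4-4)^2=0, (8-5)^2=9, (2-3)^2=1, (9-2)^2=49, (5-7)^2=4, (10-1)^2=81, (7-9)^2=4, (1-10)^2=81, (6-6)^2=0
sum(d^2) = 254.
Step 3: rho = 1 - 6*254 / (10*(10^2 - 1)) = 1 - 1524/990 = -0.539394.
Step 4: Under H0, t = rho * sqrt((n-2)/(1-rho^2)) = -1.8118 ~ t(8).
Step 5: Two-sided p-value from the t-distribution with 8 df = 0.107593.
Step 6: alpha = 0.1. fail to reject H0.

rho = -0.5394, p = 0.107593, fail to reject H0 at alpha = 0.1.


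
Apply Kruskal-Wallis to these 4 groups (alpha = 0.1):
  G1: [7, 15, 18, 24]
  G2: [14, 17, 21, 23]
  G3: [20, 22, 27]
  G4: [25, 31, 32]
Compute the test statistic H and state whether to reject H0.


Step 1: Combine all N = 14 observations and assign midranks.
sorted (value, group, rank): (7,G1,1), (14,G2,2), (15,G1,3), (17,G2,4), (18,G1,5), (20,G3,6), (21,G2,7), (22,G3,8), (23,G2,9), (24,G1,10), (25,G4,11), (27,G3,12), (31,G4,13), (32,G4,14)
Step 2: Sum ranks within each group.
R_1 = 19 (n_1 = 4)
R_2 = 22 (n_2 = 4)
R_3 = 26 (n_3 = 3)
R_4 = 38 (n_4 = 3)
Step 3: H = 12/(N(N+1)) * sum(R_i^2/n_i) - 3(N+1)
     = 12/(14*15) * (19^2/4 + 22^2/4 + 26^2/3 + 38^2/3) - 3*15
     = 0.057143 * 917.917 - 45
     = 7.452381.
Step 4: No ties, so H is used without correction.
Step 5: Under H0, H ~ chi^2(3); p-value = 0.058795.
Step 6: alpha = 0.1. reject H0.

H = 7.4524, df = 3, p = 0.058795, reject H0.


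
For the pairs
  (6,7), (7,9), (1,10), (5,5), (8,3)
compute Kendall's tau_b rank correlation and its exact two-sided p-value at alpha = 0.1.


Step 1: Enumerate the 10 unordered pairs (i,j) with i<j and classify each by sign(x_j-x_i) * sign(y_j-y_i).
  (1,2):dx=+1,dy=+2->C; (1,3):dx=-5,dy=+3->D; (1,4):dx=-1,dy=-2->C; (1,5):dx=+2,dy=-4->D
  (2,3):dx=-6,dy=+1->D; (2,4):dx=-2,dy=-4->C; (2,5):dx=+1,dy=-6->D; (3,4):dx=+4,dy=-5->D
  (3,5):dx=+7,dy=-7->D; (4,5):dx=+3,dy=-2->D
Step 2: C = 3, D = 7, total pairs = 10.
Step 3: tau = (C - D)/(n(n-1)/2) = (3 - 7)/10 = -0.400000.
Step 4: Exact two-sided p-value (enumerate n! = 120 permutations of y under H0): p = 0.483333.
Step 5: alpha = 0.1. fail to reject H0.

tau_b = -0.4000 (C=3, D=7), p = 0.483333, fail to reject H0.


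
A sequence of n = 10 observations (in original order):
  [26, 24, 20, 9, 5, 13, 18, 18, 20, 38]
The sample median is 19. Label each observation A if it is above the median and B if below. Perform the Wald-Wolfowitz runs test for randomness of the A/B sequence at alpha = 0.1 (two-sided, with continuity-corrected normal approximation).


Step 1: Compute median = 19; label A = above, B = below.
Labels in order: AAABBBBBAA  (n_A = 5, n_B = 5)
Step 2: Count runs R = 3.
Step 3: Under H0 (random ordering), E[R] = 2*n_A*n_B/(n_A+n_B) + 1 = 2*5*5/10 + 1 = 6.0000.
        Var[R] = 2*n_A*n_B*(2*n_A*n_B - n_A - n_B) / ((n_A+n_B)^2 * (n_A+n_B-1)) = 2000/900 = 2.2222.
        SD[R] = 1.4907.
Step 4: Continuity-corrected z = (R + 0.5 - E[R]) / SD[R] = (3 + 0.5 - 6.0000) / 1.4907 = -1.6771.
Step 5: Two-sided p-value via normal approximation = 2*(1 - Phi(|z|)) = 0.093533.
Step 6: alpha = 0.1. reject H0.

R = 3, z = -1.6771, p = 0.093533, reject H0.


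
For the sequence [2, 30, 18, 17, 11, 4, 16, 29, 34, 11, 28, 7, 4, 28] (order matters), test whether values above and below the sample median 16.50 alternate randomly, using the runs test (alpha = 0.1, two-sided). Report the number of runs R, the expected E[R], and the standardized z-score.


Step 1: Compute median = 16.50; label A = above, B = below.
Labels in order: BAAABBBAABABBA  (n_A = 7, n_B = 7)
Step 2: Count runs R = 8.
Step 3: Under H0 (random ordering), E[R] = 2*n_A*n_B/(n_A+n_B) + 1 = 2*7*7/14 + 1 = 8.0000.
        Var[R] = 2*n_A*n_B*(2*n_A*n_B - n_A - n_B) / ((n_A+n_B)^2 * (n_A+n_B-1)) = 8232/2548 = 3.2308.
        SD[R] = 1.7974.
Step 4: R = E[R], so z = 0 with no continuity correction.
Step 5: Two-sided p-value via normal approximation = 2*(1 - Phi(|z|)) = 1.000000.
Step 6: alpha = 0.1. fail to reject H0.

R = 8, z = 0.0000, p = 1.000000, fail to reject H0.


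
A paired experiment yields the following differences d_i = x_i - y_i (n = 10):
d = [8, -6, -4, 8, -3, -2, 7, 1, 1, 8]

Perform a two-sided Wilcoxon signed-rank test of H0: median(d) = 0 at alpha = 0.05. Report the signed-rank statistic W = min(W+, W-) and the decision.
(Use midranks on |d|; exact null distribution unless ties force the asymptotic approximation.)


Step 1: Drop any zero differences (none here) and take |d_i|.
|d| = [8, 6, 4, 8, 3, 2, 7, 1, 1, 8]
Step 2: Midrank |d_i| (ties get averaged ranks).
ranks: |8|->9, |6|->6, |4|->5, |8|->9, |3|->4, |2|->3, |7|->7, |1|->1.5, |1|->1.5, |8|->9
Step 3: Attach original signs; sum ranks with positive sign and with negative sign.
W+ = 9 + 9 + 7 + 1.5 + 1.5 + 9 = 37
W- = 6 + 5 + 4 + 3 = 18
(Check: W+ + W- = 55 should equal n(n+1)/2 = 55.)
Step 4: Test statistic W = min(W+, W-) = 18.
Step 5: Ties in |d|, so use the tie-corrected normal approximation.
        E[W] = n(n+1)/4 = 10*11/4 = 27.5.
        Tie groups: |d|=1 (t=2), |d|=8 (t=3); sum(t^3 - t) = 30.
        Var[W] = n(n+1)(2n+1)/24 - sum(t^3-t)/48 = 2310/24 - 30/48 = 95.625.
        z = (W - E[W]) / sqrt(Var[W]) = (18 - 27.5) / 9.7788 = -0.9715.
        Two-sided p = 2*Phi(z) = 0.331305.
Step 6: alpha = 0.05. fail to reject H0.

W+ = 37, W- = 18, W = min = 18, p = 0.331305, fail to reject H0.


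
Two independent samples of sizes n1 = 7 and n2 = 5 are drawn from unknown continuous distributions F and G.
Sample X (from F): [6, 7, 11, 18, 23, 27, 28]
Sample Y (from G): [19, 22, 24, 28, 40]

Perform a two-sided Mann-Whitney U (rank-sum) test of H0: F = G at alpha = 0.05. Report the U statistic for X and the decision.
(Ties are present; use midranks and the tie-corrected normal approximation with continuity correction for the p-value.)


Step 1: Combine and sort all 12 observations; assign midranks.
sorted (value, group): (6,X), (7,X), (11,X), (18,X), (19,Y), (22,Y), (23,X), (24,Y), (27,X), (28,X), (28,Y), (40,Y)
ranks: 6->1, 7->2, 11->3, 18->4, 19->5, 22->6, 23->7, 24->8, 27->9, 28->10.5, 28->10.5, 40->12
Step 2: Rank sum for X: R1 = 1 + 2 + 3 + 4 + 7 + 9 + 10.5 = 36.5.
Step 3: U_X = R1 - n1(n1+1)/2 = 36.5 - 7*8/2 = 36.5 - 28 = 8.5.
       U_Y = n1*n2 - U_X = 35 - 8.5 = 26.5.
Step 4: Ties are present, so use the tie-corrected normal approximation (with continuity correction) for the p-value.
Step 5: p-value = 0.166721; compare to alpha = 0.05. fail to reject H0.

U_X = 8.5, p = 0.166721, fail to reject H0 at alpha = 0.05.


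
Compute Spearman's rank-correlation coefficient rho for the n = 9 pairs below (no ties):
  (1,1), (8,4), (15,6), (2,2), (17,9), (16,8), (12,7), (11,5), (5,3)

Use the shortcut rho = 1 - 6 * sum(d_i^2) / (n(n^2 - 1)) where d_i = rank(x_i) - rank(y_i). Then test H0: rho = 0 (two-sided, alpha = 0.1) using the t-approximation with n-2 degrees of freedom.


Step 1: Rank x and y separately (midranks; no ties here).
rank(x): 1->1, 8->4, 15->7, 2->2, 17->9, 16->8, 12->6, 11->5, 5->3
rank(y): 1->1, 4->4, 6->6, 2->2, 9->9, 8->8, 7->7, 5->5, 3->3
Step 2: d_i = R_x(i) - R_y(i); compute d_i^2.
  (1-1)^2=0, (4-4)^2=0, (7-6)^2=1, (2-2)^2=0, (9-9)^2=0, (8-8)^2=0, (6-7)^2=1, (5-5)^2=0, (3-3)^2=0
sum(d^2) = 2.
Step 3: rho = 1 - 6*2 / (9*(9^2 - 1)) = 1 - 12/720 = 0.983333.
Step 4: Under H0, t = rho * sqrt((n-2)/(1-rho^2)) = 14.3096 ~ t(7).
Step 5: Two-sided p-value from the t-distribution with 7 df = 0.000002.
Step 6: alpha = 0.1. reject H0.

rho = 0.9833, p = 0.000002, reject H0 at alpha = 0.1.


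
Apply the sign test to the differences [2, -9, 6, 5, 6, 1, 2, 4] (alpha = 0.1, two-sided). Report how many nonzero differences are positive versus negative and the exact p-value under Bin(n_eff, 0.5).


Step 1: Discard zero differences. Original n = 8; n_eff = number of nonzero differences = 8.
Nonzero differences (with sign): +2, -9, +6, +5, +6, +1, +2, +4
Step 2: Count signs: positive = 7, negative = 1.
Step 3: Under H0: P(positive) = 0.5, so the number of positives S ~ Bin(8, 0.5).
Step 4: Two-sided exact p-value = sum of Bin(8,0.5) probabilities at or below the observed probability = 0.070312.
Step 5: alpha = 0.1. reject H0.

n_eff = 8, pos = 7, neg = 1, p = 0.070312, reject H0.


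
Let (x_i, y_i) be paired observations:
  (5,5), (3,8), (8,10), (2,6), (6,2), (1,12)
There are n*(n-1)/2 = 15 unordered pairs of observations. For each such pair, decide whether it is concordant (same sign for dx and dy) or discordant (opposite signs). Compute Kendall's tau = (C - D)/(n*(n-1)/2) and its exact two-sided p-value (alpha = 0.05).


Step 1: Enumerate the 15 unordered pairs (i,j) with i<j and classify each by sign(x_j-x_i) * sign(y_j-y_i).
  (1,2):dx=-2,dy=+3->D; (1,3):dx=+3,dy=+5->C; (1,4):dx=-3,dy=+1->D; (1,5):dx=+1,dy=-3->D
  (1,6):dx=-4,dy=+7->D; (2,3):dx=+5,dy=+2->C; (2,4):dx=-1,dy=-2->C; (2,5):dx=+3,dy=-6->D
  (2,6):dx=-2,dy=+4->D; (3,4):dx=-6,dy=-4->C; (3,5):dx=-2,dy=-8->C; (3,6):dx=-7,dy=+2->D
  (4,5):dx=+4,dy=-4->D; (4,6):dx=-1,dy=+6->D; (5,6):dx=-5,dy=+10->D
Step 2: C = 5, D = 10, total pairs = 15.
Step 3: tau = (C - D)/(n(n-1)/2) = (5 - 10)/15 = -0.333333.
Step 4: Exact two-sided p-value (enumerate n! = 720 permutations of y under H0): p = 0.469444.
Step 5: alpha = 0.05. fail to reject H0.

tau_b = -0.3333 (C=5, D=10), p = 0.469444, fail to reject H0.


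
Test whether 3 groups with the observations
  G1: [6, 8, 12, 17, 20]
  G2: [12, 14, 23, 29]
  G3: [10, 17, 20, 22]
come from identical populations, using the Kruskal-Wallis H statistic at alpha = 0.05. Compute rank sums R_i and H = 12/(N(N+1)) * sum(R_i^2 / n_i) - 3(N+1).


Step 1: Combine all N = 13 observations and assign midranks.
sorted (value, group, rank): (6,G1,1), (8,G1,2), (10,G3,3), (12,G1,4.5), (12,G2,4.5), (14,G2,6), (17,G1,7.5), (17,G3,7.5), (20,G1,9.5), (20,G3,9.5), (22,G3,11), (23,G2,12), (29,G2,13)
Step 2: Sum ranks within each group.
R_1 = 24.5 (n_1 = 5)
R_2 = 35.5 (n_2 = 4)
R_3 = 31 (n_3 = 4)
Step 3: H = 12/(N(N+1)) * sum(R_i^2/n_i) - 3(N+1)
     = 12/(13*14) * (24.5^2/5 + 35.5^2/4 + 31^2/4) - 3*14
     = 0.065934 * 675.362 - 42
     = 2.529396.
Step 4: Ties present; correction factor C = 1 - 18/(13^3 - 13) = 0.991758. Corrected H = 2.529396 / 0.991758 = 2.550416.
Step 5: Under H0, H ~ chi^2(2); p-value = 0.279373.
Step 6: alpha = 0.05. fail to reject H0.

H = 2.5504, df = 2, p = 0.279373, fail to reject H0.


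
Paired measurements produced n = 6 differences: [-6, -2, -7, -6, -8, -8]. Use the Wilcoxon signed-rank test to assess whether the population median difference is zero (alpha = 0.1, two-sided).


Step 1: Drop any zero differences (none here) and take |d_i|.
|d| = [6, 2, 7, 6, 8, 8]
Step 2: Midrank |d_i| (ties get averaged ranks).
ranks: |6|->2.5, |2|->1, |7|->4, |6|->2.5, |8|->5.5, |8|->5.5
Step 3: Attach original signs; sum ranks with positive sign and with negative sign.
W+ = 0 = 0
W- = 2.5 + 1 + 4 + 2.5 + 5.5 + 5.5 = 21
(Check: W+ + W- = 21 should equal n(n+1)/2 = 21.)
Step 4: Test statistic W = min(W+, W-) = 0.
Step 5: Ties in |d|, so use the tie-corrected normal approximation.
        E[W] = n(n+1)/4 = 6*7/4 = 10.5.
        Tie groups: |d|=6 (t=2), |d|=8 (t=2); sum(t^3 - t) = 12.
        Var[W] = n(n+1)(2n+1)/24 - sum(t^3-t)/48 = 546/24 - 12/48 = 22.5.
        z = (W - E[W]) / sqrt(Var[W]) = (0 - 10.5) / 4.7434 = -2.2136.
        Two-sided p = 2*Phi(z) = 0.026857.
Step 6: alpha = 0.1. reject H0.

W+ = 0, W- = 21, W = min = 0, p = 0.026857, reject H0.


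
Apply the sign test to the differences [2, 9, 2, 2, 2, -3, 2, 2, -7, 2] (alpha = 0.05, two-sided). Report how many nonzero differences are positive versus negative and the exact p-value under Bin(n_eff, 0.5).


Step 1: Discard zero differences. Original n = 10; n_eff = number of nonzero differences = 10.
Nonzero differences (with sign): +2, +9, +2, +2, +2, -3, +2, +2, -7, +2
Step 2: Count signs: positive = 8, negative = 2.
Step 3: Under H0: P(positive) = 0.5, so the number of positives S ~ Bin(10, 0.5).
Step 4: Two-sided exact p-value = sum of Bin(10,0.5) probabilities at or below the observed probability = 0.109375.
Step 5: alpha = 0.05. fail to reject H0.

n_eff = 10, pos = 8, neg = 2, p = 0.109375, fail to reject H0.


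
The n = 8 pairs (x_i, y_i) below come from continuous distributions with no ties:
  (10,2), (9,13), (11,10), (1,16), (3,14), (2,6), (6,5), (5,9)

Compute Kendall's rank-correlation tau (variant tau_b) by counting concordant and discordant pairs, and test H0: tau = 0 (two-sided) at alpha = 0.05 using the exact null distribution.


Step 1: Enumerate the 28 unordered pairs (i,j) with i<j and classify each by sign(x_j-x_i) * sign(y_j-y_i).
  (1,2):dx=-1,dy=+11->D; (1,3):dx=+1,dy=+8->C; (1,4):dx=-9,dy=+14->D; (1,5):dx=-7,dy=+12->D
  (1,6):dx=-8,dy=+4->D; (1,7):dx=-4,dy=+3->D; (1,8):dx=-5,dy=+7->D; (2,3):dx=+2,dy=-3->D
  (2,4):dx=-8,dy=+3->D; (2,5):dx=-6,dy=+1->D; (2,6):dx=-7,dy=-7->C; (2,7):dx=-3,dy=-8->C
  (2,8):dx=-4,dy=-4->C; (3,4):dx=-10,dy=+6->D; (3,5):dx=-8,dy=+4->D; (3,6):dx=-9,dy=-4->C
  (3,7):dx=-5,dy=-5->C; (3,8):dx=-6,dy=-1->C; (4,5):dx=+2,dy=-2->D; (4,6):dx=+1,dy=-10->D
  (4,7):dx=+5,dy=-11->D; (4,8):dx=+4,dy=-7->D; (5,6):dx=-1,dy=-8->C; (5,7):dx=+3,dy=-9->D
  (5,8):dx=+2,dy=-5->D; (6,7):dx=+4,dy=-1->D; (6,8):dx=+3,dy=+3->C; (7,8):dx=-1,dy=+4->D
Step 2: C = 9, D = 19, total pairs = 28.
Step 3: tau = (C - D)/(n(n-1)/2) = (9 - 19)/28 = -0.357143.
Step 4: Exact two-sided p-value (enumerate n! = 40320 permutations of y under H0): p = 0.275099.
Step 5: alpha = 0.05. fail to reject H0.

tau_b = -0.3571 (C=9, D=19), p = 0.275099, fail to reject H0.


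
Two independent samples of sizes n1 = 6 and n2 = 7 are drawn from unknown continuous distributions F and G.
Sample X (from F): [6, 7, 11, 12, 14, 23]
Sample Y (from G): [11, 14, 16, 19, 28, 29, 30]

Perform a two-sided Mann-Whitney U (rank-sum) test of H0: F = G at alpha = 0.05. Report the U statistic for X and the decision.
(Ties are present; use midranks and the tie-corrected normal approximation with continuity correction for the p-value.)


Step 1: Combine and sort all 13 observations; assign midranks.
sorted (value, group): (6,X), (7,X), (11,X), (11,Y), (12,X), (14,X), (14,Y), (16,Y), (19,Y), (23,X), (28,Y), (29,Y), (30,Y)
ranks: 6->1, 7->2, 11->3.5, 11->3.5, 12->5, 14->6.5, 14->6.5, 16->8, 19->9, 23->10, 28->11, 29->12, 30->13
Step 2: Rank sum for X: R1 = 1 + 2 + 3.5 + 5 + 6.5 + 10 = 28.
Step 3: U_X = R1 - n1(n1+1)/2 = 28 - 6*7/2 = 28 - 21 = 7.
       U_Y = n1*n2 - U_X = 42 - 7 = 35.
Step 4: Ties are present, so use the tie-corrected normal approximation (with continuity correction) for the p-value.
Step 5: p-value = 0.053126; compare to alpha = 0.05. fail to reject H0.

U_X = 7, p = 0.053126, fail to reject H0 at alpha = 0.05.


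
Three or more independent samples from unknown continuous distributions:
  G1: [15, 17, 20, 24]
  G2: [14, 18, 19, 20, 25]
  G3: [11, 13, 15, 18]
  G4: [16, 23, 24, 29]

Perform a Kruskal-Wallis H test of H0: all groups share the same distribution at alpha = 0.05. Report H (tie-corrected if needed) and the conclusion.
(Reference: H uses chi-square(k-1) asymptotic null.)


Step 1: Combine all N = 17 observations and assign midranks.
sorted (value, group, rank): (11,G3,1), (13,G3,2), (14,G2,3), (15,G1,4.5), (15,G3,4.5), (16,G4,6), (17,G1,7), (18,G2,8.5), (18,G3,8.5), (19,G2,10), (20,G1,11.5), (20,G2,11.5), (23,G4,13), (24,G1,14.5), (24,G4,14.5), (25,G2,16), (29,G4,17)
Step 2: Sum ranks within each group.
R_1 = 37.5 (n_1 = 4)
R_2 = 49 (n_2 = 5)
R_3 = 16 (n_3 = 4)
R_4 = 50.5 (n_4 = 4)
Step 3: H = 12/(N(N+1)) * sum(R_i^2/n_i) - 3(N+1)
     = 12/(17*18) * (37.5^2/4 + 49^2/5 + 16^2/4 + 50.5^2/4) - 3*18
     = 0.039216 * 1533.33 - 54
     = 6.130392.
Step 4: Ties present; correction factor C = 1 - 24/(17^3 - 17) = 0.995098. Corrected H = 6.130392 / 0.995098 = 6.160591.
Step 5: Under H0, H ~ chi^2(3); p-value = 0.104053.
Step 6: alpha = 0.05. fail to reject H0.

H = 6.1606, df = 3, p = 0.104053, fail to reject H0.


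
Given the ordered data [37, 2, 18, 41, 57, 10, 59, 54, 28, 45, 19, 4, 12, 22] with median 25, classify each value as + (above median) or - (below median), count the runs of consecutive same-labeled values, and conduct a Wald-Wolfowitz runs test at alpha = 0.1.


Step 1: Compute median = 25; label A = above, B = below.
Labels in order: ABBAABAAAABBBB  (n_A = 7, n_B = 7)
Step 2: Count runs R = 6.
Step 3: Under H0 (random ordering), E[R] = 2*n_A*n_B/(n_A+n_B) + 1 = 2*7*7/14 + 1 = 8.0000.
        Var[R] = 2*n_A*n_B*(2*n_A*n_B - n_A - n_B) / ((n_A+n_B)^2 * (n_A+n_B-1)) = 8232/2548 = 3.2308.
        SD[R] = 1.7974.
Step 4: Continuity-corrected z = (R + 0.5 - E[R]) / SD[R] = (6 + 0.5 - 8.0000) / 1.7974 = -0.8345.
Step 5: Two-sided p-value via normal approximation = 2*(1 - Phi(|z|)) = 0.403986.
Step 6: alpha = 0.1. fail to reject H0.

R = 6, z = -0.8345, p = 0.403986, fail to reject H0.


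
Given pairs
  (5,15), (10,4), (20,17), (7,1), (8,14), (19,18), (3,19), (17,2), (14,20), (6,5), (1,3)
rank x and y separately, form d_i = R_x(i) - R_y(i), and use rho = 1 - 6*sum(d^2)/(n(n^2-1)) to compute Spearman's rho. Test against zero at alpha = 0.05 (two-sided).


Step 1: Rank x and y separately (midranks; no ties here).
rank(x): 5->3, 10->7, 20->11, 7->5, 8->6, 19->10, 3->2, 17->9, 14->8, 6->4, 1->1
rank(y): 15->7, 4->4, 17->8, 1->1, 14->6, 18->9, 19->10, 2->2, 20->11, 5->5, 3->3
Step 2: d_i = R_x(i) - R_y(i); compute d_i^2.
  (3-7)^2=16, (7-4)^2=9, (11-8)^2=9, (5-1)^2=16, (6-6)^2=0, (10-9)^2=1, (2-10)^2=64, (9-2)^2=49, (8-11)^2=9, (4-5)^2=1, (1-3)^2=4
sum(d^2) = 178.
Step 3: rho = 1 - 6*178 / (11*(11^2 - 1)) = 1 - 1068/1320 = 0.190909.
Step 4: Under H0, t = rho * sqrt((n-2)/(1-rho^2)) = 0.5835 ~ t(9).
Step 5: Two-sided p-value from the t-distribution with 9 df = 0.573913.
Step 6: alpha = 0.05. fail to reject H0.

rho = 0.1909, p = 0.573913, fail to reject H0 at alpha = 0.05.


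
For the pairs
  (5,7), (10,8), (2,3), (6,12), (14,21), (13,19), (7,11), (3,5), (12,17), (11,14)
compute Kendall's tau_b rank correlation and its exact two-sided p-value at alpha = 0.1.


Step 1: Enumerate the 45 unordered pairs (i,j) with i<j and classify each by sign(x_j-x_i) * sign(y_j-y_i).
  (1,2):dx=+5,dy=+1->C; (1,3):dx=-3,dy=-4->C; (1,4):dx=+1,dy=+5->C; (1,5):dx=+9,dy=+14->C
  (1,6):dx=+8,dy=+12->C; (1,7):dx=+2,dy=+4->C; (1,8):dx=-2,dy=-2->C; (1,9):dx=+7,dy=+10->C
  (1,10):dx=+6,dy=+7->C; (2,3):dx=-8,dy=-5->C; (2,4):dx=-4,dy=+4->D; (2,5):dx=+4,dy=+13->C
  (2,6):dx=+3,dy=+11->C; (2,7):dx=-3,dy=+3->D; (2,8):dx=-7,dy=-3->C; (2,9):dx=+2,dy=+9->C
  (2,10):dx=+1,dy=+6->C; (3,4):dx=+4,dy=+9->C; (3,5):dx=+12,dy=+18->C; (3,6):dx=+11,dy=+16->C
  (3,7):dx=+5,dy=+8->C; (3,8):dx=+1,dy=+2->C; (3,9):dx=+10,dy=+14->C; (3,10):dx=+9,dy=+11->C
  (4,5):dx=+8,dy=+9->C; (4,6):dx=+7,dy=+7->C; (4,7):dx=+1,dy=-1->D; (4,8):dx=-3,dy=-7->C
  (4,9):dx=+6,dy=+5->C; (4,10):dx=+5,dy=+2->C; (5,6):dx=-1,dy=-2->C; (5,7):dx=-7,dy=-10->C
  (5,8):dx=-11,dy=-16->C; (5,9):dx=-2,dy=-4->C; (5,10):dx=-3,dy=-7->C; (6,7):dx=-6,dy=-8->C
  (6,8):dx=-10,dy=-14->C; (6,9):dx=-1,dy=-2->C; (6,10):dx=-2,dy=-5->C; (7,8):dx=-4,dy=-6->C
  (7,9):dx=+5,dy=+6->C; (7,10):dx=+4,dy=+3->C; (8,9):dx=+9,dy=+12->C; (8,10):dx=+8,dy=+9->C
  (9,10):dx=-1,dy=-3->C
Step 2: C = 42, D = 3, total pairs = 45.
Step 3: tau = (C - D)/(n(n-1)/2) = (42 - 3)/45 = 0.866667.
Step 4: Exact two-sided p-value (enumerate n! = 3628800 permutations of y under H0): p = 0.000115.
Step 5: alpha = 0.1. reject H0.

tau_b = 0.8667 (C=42, D=3), p = 0.000115, reject H0.


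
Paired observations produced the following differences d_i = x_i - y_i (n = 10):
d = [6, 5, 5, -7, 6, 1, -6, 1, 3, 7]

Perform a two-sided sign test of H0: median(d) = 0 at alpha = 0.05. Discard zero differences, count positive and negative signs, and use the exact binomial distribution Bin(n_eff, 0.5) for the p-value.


Step 1: Discard zero differences. Original n = 10; n_eff = number of nonzero differences = 10.
Nonzero differences (with sign): +6, +5, +5, -7, +6, +1, -6, +1, +3, +7
Step 2: Count signs: positive = 8, negative = 2.
Step 3: Under H0: P(positive) = 0.5, so the number of positives S ~ Bin(10, 0.5).
Step 4: Two-sided exact p-value = sum of Bin(10,0.5) probabilities at or below the observed probability = 0.109375.
Step 5: alpha = 0.05. fail to reject H0.

n_eff = 10, pos = 8, neg = 2, p = 0.109375, fail to reject H0.


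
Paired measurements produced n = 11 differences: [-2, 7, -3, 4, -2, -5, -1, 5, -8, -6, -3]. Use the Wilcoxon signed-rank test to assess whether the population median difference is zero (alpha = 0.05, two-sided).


Step 1: Drop any zero differences (none here) and take |d_i|.
|d| = [2, 7, 3, 4, 2, 5, 1, 5, 8, 6, 3]
Step 2: Midrank |d_i| (ties get averaged ranks).
ranks: |2|->2.5, |7|->10, |3|->4.5, |4|->6, |2|->2.5, |5|->7.5, |1|->1, |5|->7.5, |8|->11, |6|->9, |3|->4.5
Step 3: Attach original signs; sum ranks with positive sign and with negative sign.
W+ = 10 + 6 + 7.5 = 23.5
W- = 2.5 + 4.5 + 2.5 + 7.5 + 1 + 11 + 9 + 4.5 = 42.5
(Check: W+ + W- = 66 should equal n(n+1)/2 = 66.)
Step 4: Test statistic W = min(W+, W-) = 23.5.
Step 5: Ties in |d|, so use the tie-corrected normal approximation.
        E[W] = n(n+1)/4 = 11*12/4 = 33.
        Tie groups: |d|=2 (t=2), |d|=3 (t=2), |d|=5 (t=2); sum(t^3 - t) = 18.
        Var[W] = n(n+1)(2n+1)/24 - sum(t^3-t)/48 = 3036/24 - 18/48 = 126.125.
        z = (W - E[W]) / sqrt(Var[W]) = (23.5 - 33) / 11.2305 = -0.8459.
        Two-sided p = 2*Phi(z) = 0.397604.
Step 6: alpha = 0.05. fail to reject H0.

W+ = 23.5, W- = 42.5, W = min = 23.5, p = 0.397604, fail to reject H0.


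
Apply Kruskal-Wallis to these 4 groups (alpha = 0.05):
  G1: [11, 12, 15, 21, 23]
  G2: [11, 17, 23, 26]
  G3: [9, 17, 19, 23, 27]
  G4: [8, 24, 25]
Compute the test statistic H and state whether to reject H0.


Step 1: Combine all N = 17 observations and assign midranks.
sorted (value, group, rank): (8,G4,1), (9,G3,2), (11,G1,3.5), (11,G2,3.5), (12,G1,5), (15,G1,6), (17,G2,7.5), (17,G3,7.5), (19,G3,9), (21,G1,10), (23,G1,12), (23,G2,12), (23,G3,12), (24,G4,14), (25,G4,15), (26,G2,16), (27,G3,17)
Step 2: Sum ranks within each group.
R_1 = 36.5 (n_1 = 5)
R_2 = 39 (n_2 = 4)
R_3 = 47.5 (n_3 = 5)
R_4 = 30 (n_4 = 3)
Step 3: H = 12/(N(N+1)) * sum(R_i^2/n_i) - 3(N+1)
     = 12/(17*18) * (36.5^2/5 + 39^2/4 + 47.5^2/5 + 30^2/3) - 3*18
     = 0.039216 * 1397.95 - 54
     = 0.821569.
Step 4: Ties present; correction factor C = 1 - 36/(17^3 - 17) = 0.992647. Corrected H = 0.821569 / 0.992647 = 0.827654.
Step 5: Under H0, H ~ chi^2(3); p-value = 0.842842.
Step 6: alpha = 0.05. fail to reject H0.

H = 0.8277, df = 3, p = 0.842842, fail to reject H0.


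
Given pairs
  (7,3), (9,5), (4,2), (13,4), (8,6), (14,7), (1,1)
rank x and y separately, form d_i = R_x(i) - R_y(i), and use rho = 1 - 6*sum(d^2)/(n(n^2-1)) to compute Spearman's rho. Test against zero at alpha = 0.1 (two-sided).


Step 1: Rank x and y separately (midranks; no ties here).
rank(x): 7->3, 9->5, 4->2, 13->6, 8->4, 14->7, 1->1
rank(y): 3->3, 5->5, 2->2, 4->4, 6->6, 7->7, 1->1
Step 2: d_i = R_x(i) - R_y(i); compute d_i^2.
  (3-3)^2=0, (5-5)^2=0, (2-2)^2=0, (6-4)^2=4, (4-6)^2=4, (7-7)^2=0, (1-1)^2=0
sum(d^2) = 8.
Step 3: rho = 1 - 6*8 / (7*(7^2 - 1)) = 1 - 48/336 = 0.857143.
Step 4: Under H0, t = rho * sqrt((n-2)/(1-rho^2)) = 3.7210 ~ t(5).
Step 5: Two-sided p-value from the t-distribution with 5 df = 0.013697.
Step 6: alpha = 0.1. reject H0.

rho = 0.8571, p = 0.013697, reject H0 at alpha = 0.1.


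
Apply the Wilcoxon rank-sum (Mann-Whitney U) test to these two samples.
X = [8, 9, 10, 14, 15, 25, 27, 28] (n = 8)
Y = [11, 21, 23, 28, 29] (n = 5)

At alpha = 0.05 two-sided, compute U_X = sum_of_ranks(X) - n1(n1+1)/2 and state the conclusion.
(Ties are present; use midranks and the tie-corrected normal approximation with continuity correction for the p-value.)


Step 1: Combine and sort all 13 observations; assign midranks.
sorted (value, group): (8,X), (9,X), (10,X), (11,Y), (14,X), (15,X), (21,Y), (23,Y), (25,X), (27,X), (28,X), (28,Y), (29,Y)
ranks: 8->1, 9->2, 10->3, 11->4, 14->5, 15->6, 21->7, 23->8, 25->9, 27->10, 28->11.5, 28->11.5, 29->13
Step 2: Rank sum for X: R1 = 1 + 2 + 3 + 5 + 6 + 9 + 10 + 11.5 = 47.5.
Step 3: U_X = R1 - n1(n1+1)/2 = 47.5 - 8*9/2 = 47.5 - 36 = 11.5.
       U_Y = n1*n2 - U_X = 40 - 11.5 = 28.5.
Step 4: Ties are present, so use the tie-corrected normal approximation (with continuity correction) for the p-value.
Step 5: p-value = 0.240919; compare to alpha = 0.05. fail to reject H0.

U_X = 11.5, p = 0.240919, fail to reject H0 at alpha = 0.05.


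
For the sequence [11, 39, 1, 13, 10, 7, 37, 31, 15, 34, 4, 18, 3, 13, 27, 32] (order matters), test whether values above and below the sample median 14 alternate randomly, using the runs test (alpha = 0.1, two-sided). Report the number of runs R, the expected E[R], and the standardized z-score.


Step 1: Compute median = 14; label A = above, B = below.
Labels in order: BABBBBAAAABABBAA  (n_A = 8, n_B = 8)
Step 2: Count runs R = 8.
Step 3: Under H0 (random ordering), E[R] = 2*n_A*n_B/(n_A+n_B) + 1 = 2*8*8/16 + 1 = 9.0000.
        Var[R] = 2*n_A*n_B*(2*n_A*n_B - n_A - n_B) / ((n_A+n_B)^2 * (n_A+n_B-1)) = 14336/3840 = 3.7333.
        SD[R] = 1.9322.
Step 4: Continuity-corrected z = (R + 0.5 - E[R]) / SD[R] = (8 + 0.5 - 9.0000) / 1.9322 = -0.2588.
Step 5: Two-sided p-value via normal approximation = 2*(1 - Phi(|z|)) = 0.795809.
Step 6: alpha = 0.1. fail to reject H0.

R = 8, z = -0.2588, p = 0.795809, fail to reject H0.


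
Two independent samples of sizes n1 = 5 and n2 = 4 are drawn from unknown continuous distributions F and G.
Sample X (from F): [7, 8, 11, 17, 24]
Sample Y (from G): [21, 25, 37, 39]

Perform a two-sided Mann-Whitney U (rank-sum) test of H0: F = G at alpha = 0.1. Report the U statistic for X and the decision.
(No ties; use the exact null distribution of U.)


Step 1: Combine and sort all 9 observations; assign midranks.
sorted (value, group): (7,X), (8,X), (11,X), (17,X), (21,Y), (24,X), (25,Y), (37,Y), (39,Y)
ranks: 7->1, 8->2, 11->3, 17->4, 21->5, 24->6, 25->7, 37->8, 39->9
Step 2: Rank sum for X: R1 = 1 + 2 + 3 + 4 + 6 = 16.
Step 3: U_X = R1 - n1(n1+1)/2 = 16 - 5*6/2 = 16 - 15 = 1.
       U_Y = n1*n2 - U_X = 20 - 1 = 19.
Step 4: No ties, so the exact null distribution of U (based on enumerating the C(9,5) = 126 equally likely rank assignments) gives the two-sided p-value.
Step 5: p-value = 0.031746; compare to alpha = 0.1. reject H0.

U_X = 1, p = 0.031746, reject H0 at alpha = 0.1.


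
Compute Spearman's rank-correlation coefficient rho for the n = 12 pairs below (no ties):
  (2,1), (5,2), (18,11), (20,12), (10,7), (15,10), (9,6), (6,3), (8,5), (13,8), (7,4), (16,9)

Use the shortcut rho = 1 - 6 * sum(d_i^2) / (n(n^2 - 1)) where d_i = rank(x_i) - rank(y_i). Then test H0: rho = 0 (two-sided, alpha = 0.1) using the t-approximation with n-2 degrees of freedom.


Step 1: Rank x and y separately (midranks; no ties here).
rank(x): 2->1, 5->2, 18->11, 20->12, 10->7, 15->9, 9->6, 6->3, 8->5, 13->8, 7->4, 16->10
rank(y): 1->1, 2->2, 11->11, 12->12, 7->7, 10->10, 6->6, 3->3, 5->5, 8->8, 4->4, 9->9
Step 2: d_i = R_x(i) - R_y(i); compute d_i^2.
  (1-1)^2=0, (2-2)^2=0, (11-11)^2=0, (12-12)^2=0, (7-7)^2=0, (9-10)^2=1, (6-6)^2=0, (3-3)^2=0, (5-5)^2=0, (8-8)^2=0, (4-4)^2=0, (10-9)^2=1
sum(d^2) = 2.
Step 3: rho = 1 - 6*2 / (12*(12^2 - 1)) = 1 - 12/1716 = 0.993007.
Step 4: Under H0, t = rho * sqrt((n-2)/(1-rho^2)) = 26.5990 ~ t(10).
Step 5: Two-sided p-value from the t-distribution with 10 df = 0.000000.
Step 6: alpha = 0.1. reject H0.

rho = 0.9930, p = 0.000000, reject H0 at alpha = 0.1.


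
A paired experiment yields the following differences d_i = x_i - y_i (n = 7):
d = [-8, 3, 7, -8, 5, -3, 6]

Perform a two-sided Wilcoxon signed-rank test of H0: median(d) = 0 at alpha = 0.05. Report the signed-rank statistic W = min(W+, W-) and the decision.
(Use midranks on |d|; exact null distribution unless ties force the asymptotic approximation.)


Step 1: Drop any zero differences (none here) and take |d_i|.
|d| = [8, 3, 7, 8, 5, 3, 6]
Step 2: Midrank |d_i| (ties get averaged ranks).
ranks: |8|->6.5, |3|->1.5, |7|->5, |8|->6.5, |5|->3, |3|->1.5, |6|->4
Step 3: Attach original signs; sum ranks with positive sign and with negative sign.
W+ = 1.5 + 5 + 3 + 4 = 13.5
W- = 6.5 + 6.5 + 1.5 = 14.5
(Check: W+ + W- = 28 should equal n(n+1)/2 = 28.)
Step 4: Test statistic W = min(W+, W-) = 13.5.
Step 5: Ties in |d|, so use the tie-corrected normal approximation.
        E[W] = n(n+1)/4 = 7*8/4 = 14.
        Tie groups: |d|=3 (t=2), |d|=8 (t=2); sum(t^3 - t) = 12.
        Var[W] = n(n+1)(2n+1)/24 - sum(t^3-t)/48 = 840/24 - 12/48 = 34.75.
        z = (W - E[W]) / sqrt(Var[W]) = (13.5 - 14) / 5.8949 = -0.0848.
        Two-sided p = 2*Phi(z) = 0.932405.
Step 6: alpha = 0.05. fail to reject H0.

W+ = 13.5, W- = 14.5, W = min = 13.5, p = 0.932405, fail to reject H0.


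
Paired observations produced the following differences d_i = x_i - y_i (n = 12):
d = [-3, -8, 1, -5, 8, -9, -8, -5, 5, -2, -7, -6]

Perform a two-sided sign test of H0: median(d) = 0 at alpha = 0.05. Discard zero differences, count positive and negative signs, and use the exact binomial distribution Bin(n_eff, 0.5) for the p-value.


Step 1: Discard zero differences. Original n = 12; n_eff = number of nonzero differences = 12.
Nonzero differences (with sign): -3, -8, +1, -5, +8, -9, -8, -5, +5, -2, -7, -6
Step 2: Count signs: positive = 3, negative = 9.
Step 3: Under H0: P(positive) = 0.5, so the number of positives S ~ Bin(12, 0.5).
Step 4: Two-sided exact p-value = sum of Bin(12,0.5) probabilities at or below the observed probability = 0.145996.
Step 5: alpha = 0.05. fail to reject H0.

n_eff = 12, pos = 3, neg = 9, p = 0.145996, fail to reject H0.


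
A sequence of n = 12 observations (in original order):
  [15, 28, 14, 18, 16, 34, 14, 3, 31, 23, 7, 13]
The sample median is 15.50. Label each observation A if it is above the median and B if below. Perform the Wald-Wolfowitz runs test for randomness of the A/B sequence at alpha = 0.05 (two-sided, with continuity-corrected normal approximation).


Step 1: Compute median = 15.50; label A = above, B = below.
Labels in order: BABAAABBAABB  (n_A = 6, n_B = 6)
Step 2: Count runs R = 7.
Step 3: Under H0 (random ordering), E[R] = 2*n_A*n_B/(n_A+n_B) + 1 = 2*6*6/12 + 1 = 7.0000.
        Var[R] = 2*n_A*n_B*(2*n_A*n_B - n_A - n_B) / ((n_A+n_B)^2 * (n_A+n_B-1)) = 4320/1584 = 2.7273.
        SD[R] = 1.6514.
Step 4: R = E[R], so z = 0 with no continuity correction.
Step 5: Two-sided p-value via normal approximation = 2*(1 - Phi(|z|)) = 1.000000.
Step 6: alpha = 0.05. fail to reject H0.

R = 7, z = 0.0000, p = 1.000000, fail to reject H0.


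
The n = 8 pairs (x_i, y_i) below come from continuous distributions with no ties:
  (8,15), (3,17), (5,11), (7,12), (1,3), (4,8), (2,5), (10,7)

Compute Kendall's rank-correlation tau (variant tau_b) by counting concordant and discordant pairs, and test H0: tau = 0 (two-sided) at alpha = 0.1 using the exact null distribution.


Step 1: Enumerate the 28 unordered pairs (i,j) with i<j and classify each by sign(x_j-x_i) * sign(y_j-y_i).
  (1,2):dx=-5,dy=+2->D; (1,3):dx=-3,dy=-4->C; (1,4):dx=-1,dy=-3->C; (1,5):dx=-7,dy=-12->C
  (1,6):dx=-4,dy=-7->C; (1,7):dx=-6,dy=-10->C; (1,8):dx=+2,dy=-8->D; (2,3):dx=+2,dy=-6->D
  (2,4):dx=+4,dy=-5->D; (2,5):dx=-2,dy=-14->C; (2,6):dx=+1,dy=-9->D; (2,7):dx=-1,dy=-12->C
  (2,8):dx=+7,dy=-10->D; (3,4):dx=+2,dy=+1->C; (3,5):dx=-4,dy=-8->C; (3,6):dx=-1,dy=-3->C
  (3,7):dx=-3,dy=-6->C; (3,8):dx=+5,dy=-4->D; (4,5):dx=-6,dy=-9->C; (4,6):dx=-3,dy=-4->C
  (4,7):dx=-5,dy=-7->C; (4,8):dx=+3,dy=-5->D; (5,6):dx=+3,dy=+5->C; (5,7):dx=+1,dy=+2->C
  (5,8):dx=+9,dy=+4->C; (6,7):dx=-2,dy=-3->C; (6,8):dx=+6,dy=-1->D; (7,8):dx=+8,dy=+2->C
Step 2: C = 19, D = 9, total pairs = 28.
Step 3: tau = (C - D)/(n(n-1)/2) = (19 - 9)/28 = 0.357143.
Step 4: Exact two-sided p-value (enumerate n! = 40320 permutations of y under H0): p = 0.275099.
Step 5: alpha = 0.1. fail to reject H0.

tau_b = 0.3571 (C=19, D=9), p = 0.275099, fail to reject H0.


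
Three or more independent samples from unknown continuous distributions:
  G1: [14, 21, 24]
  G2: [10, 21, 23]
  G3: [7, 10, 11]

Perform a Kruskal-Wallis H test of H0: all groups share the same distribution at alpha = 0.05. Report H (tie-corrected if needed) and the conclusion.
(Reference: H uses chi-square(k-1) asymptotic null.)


Step 1: Combine all N = 9 observations and assign midranks.
sorted (value, group, rank): (7,G3,1), (10,G2,2.5), (10,G3,2.5), (11,G3,4), (14,G1,5), (21,G1,6.5), (21,G2,6.5), (23,G2,8), (24,G1,9)
Step 2: Sum ranks within each group.
R_1 = 20.5 (n_1 = 3)
R_2 = 17 (n_2 = 3)
R_3 = 7.5 (n_3 = 3)
Step 3: H = 12/(N(N+1)) * sum(R_i^2/n_i) - 3(N+1)
     = 12/(9*10) * (20.5^2/3 + 17^2/3 + 7.5^2/3) - 3*10
     = 0.133333 * 255.167 - 30
     = 4.022222.
Step 4: Ties present; correction factor C = 1 - 12/(9^3 - 9) = 0.983333. Corrected H = 4.022222 / 0.983333 = 4.090395.
Step 5: Under H0, H ~ chi^2(2); p-value = 0.129355.
Step 6: alpha = 0.05. fail to reject H0.

H = 4.0904, df = 2, p = 0.129355, fail to reject H0.


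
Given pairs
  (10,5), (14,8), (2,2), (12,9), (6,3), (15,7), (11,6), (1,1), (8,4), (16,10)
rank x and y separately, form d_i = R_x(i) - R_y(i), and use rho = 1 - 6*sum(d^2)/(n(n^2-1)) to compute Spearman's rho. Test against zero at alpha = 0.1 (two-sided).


Step 1: Rank x and y separately (midranks; no ties here).
rank(x): 10->5, 14->8, 2->2, 12->7, 6->3, 15->9, 11->6, 1->1, 8->4, 16->10
rank(y): 5->5, 8->8, 2->2, 9->9, 3->3, 7->7, 6->6, 1->1, 4->4, 10->10
Step 2: d_i = R_x(i) - R_y(i); compute d_i^2.
  (5-5)^2=0, (8-8)^2=0, (2-2)^2=0, (7-9)^2=4, (3-3)^2=0, (9-7)^2=4, (6-6)^2=0, (1-1)^2=0, (4-4)^2=0, (10-10)^2=0
sum(d^2) = 8.
Step 3: rho = 1 - 6*8 / (10*(10^2 - 1)) = 1 - 48/990 = 0.951515.
Step 4: Under H0, t = rho * sqrt((n-2)/(1-rho^2)) = 8.7493 ~ t(8).
Step 5: Two-sided p-value from the t-distribution with 8 df = 0.000023.
Step 6: alpha = 0.1. reject H0.

rho = 0.9515, p = 0.000023, reject H0 at alpha = 0.1.


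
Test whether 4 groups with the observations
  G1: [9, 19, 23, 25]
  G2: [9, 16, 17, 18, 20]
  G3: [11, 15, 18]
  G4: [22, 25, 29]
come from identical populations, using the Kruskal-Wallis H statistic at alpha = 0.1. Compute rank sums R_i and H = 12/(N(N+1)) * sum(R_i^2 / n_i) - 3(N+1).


Step 1: Combine all N = 15 observations and assign midranks.
sorted (value, group, rank): (9,G1,1.5), (9,G2,1.5), (11,G3,3), (15,G3,4), (16,G2,5), (17,G2,6), (18,G2,7.5), (18,G3,7.5), (19,G1,9), (20,G2,10), (22,G4,11), (23,G1,12), (25,G1,13.5), (25,G4,13.5), (29,G4,15)
Step 2: Sum ranks within each group.
R_1 = 36 (n_1 = 4)
R_2 = 30 (n_2 = 5)
R_3 = 14.5 (n_3 = 3)
R_4 = 39.5 (n_4 = 3)
Step 3: H = 12/(N(N+1)) * sum(R_i^2/n_i) - 3(N+1)
     = 12/(15*16) * (36^2/4 + 30^2/5 + 14.5^2/3 + 39.5^2/3) - 3*16
     = 0.050000 * 1094.17 - 48
     = 6.708333.
Step 4: Ties present; correction factor C = 1 - 18/(15^3 - 15) = 0.994643. Corrected H = 6.708333 / 0.994643 = 6.744464.
Step 5: Under H0, H ~ chi^2(3); p-value = 0.080504.
Step 6: alpha = 0.1. reject H0.

H = 6.7445, df = 3, p = 0.080504, reject H0.


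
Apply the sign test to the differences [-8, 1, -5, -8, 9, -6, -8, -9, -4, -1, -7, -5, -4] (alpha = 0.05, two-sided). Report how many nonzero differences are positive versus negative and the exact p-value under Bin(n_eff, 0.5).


Step 1: Discard zero differences. Original n = 13; n_eff = number of nonzero differences = 13.
Nonzero differences (with sign): -8, +1, -5, -8, +9, -6, -8, -9, -4, -1, -7, -5, -4
Step 2: Count signs: positive = 2, negative = 11.
Step 3: Under H0: P(positive) = 0.5, so the number of positives S ~ Bin(13, 0.5).
Step 4: Two-sided exact p-value = sum of Bin(13,0.5) probabilities at or below the observed probability = 0.022461.
Step 5: alpha = 0.05. reject H0.

n_eff = 13, pos = 2, neg = 11, p = 0.022461, reject H0.


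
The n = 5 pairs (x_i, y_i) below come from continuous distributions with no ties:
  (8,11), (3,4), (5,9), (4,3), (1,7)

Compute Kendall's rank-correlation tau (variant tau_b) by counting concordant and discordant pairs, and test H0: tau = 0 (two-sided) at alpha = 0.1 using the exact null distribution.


Step 1: Enumerate the 10 unordered pairs (i,j) with i<j and classify each by sign(x_j-x_i) * sign(y_j-y_i).
  (1,2):dx=-5,dy=-7->C; (1,3):dx=-3,dy=-2->C; (1,4):dx=-4,dy=-8->C; (1,5):dx=-7,dy=-4->C
  (2,3):dx=+2,dy=+5->C; (2,4):dx=+1,dy=-1->D; (2,5):dx=-2,dy=+3->D; (3,4):dx=-1,dy=-6->C
  (3,5):dx=-4,dy=-2->C; (4,5):dx=-3,dy=+4->D
Step 2: C = 7, D = 3, total pairs = 10.
Step 3: tau = (C - D)/(n(n-1)/2) = (7 - 3)/10 = 0.400000.
Step 4: Exact two-sided p-value (enumerate n! = 120 permutations of y under H0): p = 0.483333.
Step 5: alpha = 0.1. fail to reject H0.

tau_b = 0.4000 (C=7, D=3), p = 0.483333, fail to reject H0.
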